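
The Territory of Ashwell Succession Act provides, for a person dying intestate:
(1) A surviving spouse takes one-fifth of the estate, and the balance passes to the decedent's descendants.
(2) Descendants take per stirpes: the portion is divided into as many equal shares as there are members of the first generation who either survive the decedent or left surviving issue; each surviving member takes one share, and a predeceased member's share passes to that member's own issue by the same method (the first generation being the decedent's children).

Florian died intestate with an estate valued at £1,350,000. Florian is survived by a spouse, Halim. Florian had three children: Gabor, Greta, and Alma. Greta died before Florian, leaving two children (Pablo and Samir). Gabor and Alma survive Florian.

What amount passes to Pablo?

Pablo receives £180,000.

Halim takes one-fifth of £1,350,000 = £270,000. The remaining £1,080,000 passes to the descendants.
The descendants' portion (£1,080,000) is divided into 3 shares of £360,000: Gabor and Alma each take £360,000; Greta's £360,000 share passes to Greta's issue.
Greta's share (£360,000) is divided into 2 shares of £180,000: Pablo and Samir each take £180,000.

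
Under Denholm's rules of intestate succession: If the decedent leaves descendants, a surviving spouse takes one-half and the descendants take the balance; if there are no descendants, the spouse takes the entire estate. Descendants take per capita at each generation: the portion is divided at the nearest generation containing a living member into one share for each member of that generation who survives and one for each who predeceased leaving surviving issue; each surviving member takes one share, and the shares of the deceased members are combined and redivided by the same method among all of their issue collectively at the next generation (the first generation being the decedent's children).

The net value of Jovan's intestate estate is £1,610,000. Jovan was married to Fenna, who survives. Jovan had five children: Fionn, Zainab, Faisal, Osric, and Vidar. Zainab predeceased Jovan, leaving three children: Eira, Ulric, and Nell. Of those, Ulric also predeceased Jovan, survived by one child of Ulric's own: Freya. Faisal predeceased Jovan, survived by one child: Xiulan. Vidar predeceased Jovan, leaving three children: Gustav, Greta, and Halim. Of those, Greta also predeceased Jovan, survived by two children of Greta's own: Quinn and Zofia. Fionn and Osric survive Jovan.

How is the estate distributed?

Fenna: £805,000; Fionn: £161,000; Eira: £69,000; Freya: £46,000; Nell: £69,000; Xiulan: £69,000; Osric: £161,000; Gustav: £69,000; Quinn: £46,000; Zofia: £46,000; Halim: £69,000

Fenna takes one-half of £1,610,000 = £805,000. The remaining £805,000 passes to the descendants.
The descendants' portion (£805,000) is divided at the children's generation into 5 shares of £161,000. Fionn and Osric each take £161,000. The 3 shares of the deceased (Zainab, Faisal, and Vidar) are combined into a pool of £483,000.
That pool (£483,000) is divided at the grandchildren's generation into 7 shares of £69,000. Eira, Nell, Xiulan, Gustav, and Halim each take £69,000. The 2 shares of the deceased (Ulric and Greta) are combined into a pool of £138,000.
That pool (£138,000) is divided at the great-grandchildren's generation equally among Freya, Quinn, and Zofia: £46,000 each.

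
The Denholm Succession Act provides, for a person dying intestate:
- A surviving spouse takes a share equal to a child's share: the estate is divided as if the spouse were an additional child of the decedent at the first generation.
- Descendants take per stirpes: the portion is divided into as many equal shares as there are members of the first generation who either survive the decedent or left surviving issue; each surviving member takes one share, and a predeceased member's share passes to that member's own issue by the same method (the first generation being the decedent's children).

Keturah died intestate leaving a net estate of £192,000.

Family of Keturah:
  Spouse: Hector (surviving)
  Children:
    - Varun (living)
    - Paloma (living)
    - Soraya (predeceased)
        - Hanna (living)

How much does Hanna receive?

Hanna receives £48,000.

The spouse counts as an additional share at the children's level, so there are 4 primary shares of £48,000. Hector takes one such share (£48,000).
The children's combined portion (£144,000) is divided into 3 shares of £48,000: Varun and Paloma each take £48,000; Soraya's £48,000 share passes to Soraya's issue.
Soraya's share (£48,000) passes entirely to Hanna.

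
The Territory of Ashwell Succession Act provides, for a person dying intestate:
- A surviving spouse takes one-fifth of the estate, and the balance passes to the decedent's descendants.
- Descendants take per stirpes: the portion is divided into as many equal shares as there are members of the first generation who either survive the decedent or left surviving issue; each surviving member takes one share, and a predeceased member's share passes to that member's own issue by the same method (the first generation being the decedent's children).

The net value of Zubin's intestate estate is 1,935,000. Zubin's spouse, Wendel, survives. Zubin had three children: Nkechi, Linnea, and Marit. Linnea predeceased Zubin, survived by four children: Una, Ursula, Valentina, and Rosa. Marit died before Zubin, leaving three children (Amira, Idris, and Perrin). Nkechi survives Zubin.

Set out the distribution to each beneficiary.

Wendel: 387,000; Nkechi: 516,000; Una: 129,000; Ursula: 129,000; Valentina: 129,000; Rosa: 129,000; Amira: 172,000; Idris: 172,000; Perrin: 172,000

Wendel takes one-fifth of 1,935,000 = 387,000. The remaining 1,548,000 passes to the descendants.
The descendants' portion (1,548,000) is divided into 3 shares of 516,000: Nkechi takes 516,000; Linnea's 516,000 share passes to Linnea's issue; Marit's 516,000 share passes to Marit's issue.
Linnea's share (516,000) is divided into 4 shares of 129,000: Una, Ursula, Valentina, and Rosa each take 129,000.
Marit's share (516,000) is divided into 3 shares of 172,000: Amira, Idris, and Perrin each take 172,000.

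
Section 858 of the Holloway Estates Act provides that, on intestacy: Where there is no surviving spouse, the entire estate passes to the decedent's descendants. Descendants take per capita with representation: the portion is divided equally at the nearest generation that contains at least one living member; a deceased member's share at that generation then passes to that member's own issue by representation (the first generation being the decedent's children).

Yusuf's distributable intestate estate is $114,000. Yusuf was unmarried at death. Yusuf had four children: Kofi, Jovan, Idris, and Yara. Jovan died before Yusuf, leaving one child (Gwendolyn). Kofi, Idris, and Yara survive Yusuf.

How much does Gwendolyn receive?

Gwendolyn receives $28,500.

The entire $114,000 passes to the descendants.
That amount ($114,000) is divided into 4 shares of $28,500: Kofi, Idris, and Yara each take $28,500; Jovan's $28,500 share passes to Jovan's issue.
Jovan's share ($28,500) passes entirely to Gwendolyn.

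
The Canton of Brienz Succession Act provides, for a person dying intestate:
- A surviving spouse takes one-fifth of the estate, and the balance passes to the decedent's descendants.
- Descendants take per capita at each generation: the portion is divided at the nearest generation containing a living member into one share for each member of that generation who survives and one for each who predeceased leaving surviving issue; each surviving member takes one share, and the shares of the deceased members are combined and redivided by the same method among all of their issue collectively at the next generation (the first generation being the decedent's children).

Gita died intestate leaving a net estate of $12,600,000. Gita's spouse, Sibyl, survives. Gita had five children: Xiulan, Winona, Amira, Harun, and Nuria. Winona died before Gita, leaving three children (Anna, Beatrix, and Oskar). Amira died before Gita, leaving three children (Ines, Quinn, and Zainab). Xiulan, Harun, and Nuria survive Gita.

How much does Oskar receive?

Sibyl takes one-fifth of $12,600,000 = $2,520,000. The remaining $10,080,000 passes to the descendants.
The descendants' portion ($10,080,000) is divided at the children's generation into 5 shares of $2,016,000. Xiulan, Harun, and Nuria each take $2,016,000. The 2 shares of the deceased (Winona and Amira) are combined into a pool of $4,032,000.
That pool ($4,032,000) is divided at the grandchildren's generation equally among Anna, Beatrix, Oskar, Ines, Quinn, and Zainab: $672,000 each.

Oskar receives $672,000.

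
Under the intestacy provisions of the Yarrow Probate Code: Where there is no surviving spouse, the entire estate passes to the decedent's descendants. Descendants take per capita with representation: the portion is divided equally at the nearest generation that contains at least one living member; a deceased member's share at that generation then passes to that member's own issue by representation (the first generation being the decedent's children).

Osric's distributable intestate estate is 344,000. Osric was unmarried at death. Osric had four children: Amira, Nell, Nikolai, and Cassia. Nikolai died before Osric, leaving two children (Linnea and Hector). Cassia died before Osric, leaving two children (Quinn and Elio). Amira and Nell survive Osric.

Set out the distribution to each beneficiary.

The entire 344,000 passes to the descendants.
That amount (344,000) is divided into 4 shares of 86,000: Amira and Nell each take 86,000; Nikolai's 86,000 share passes to Nikolai's issue; Cassia's 86,000 share passes to Cassia's issue.
Nikolai's share (86,000) is divided into 2 shares of 43,000: Linnea and Hector each take 43,000.
Cassia's share (86,000) is divided into 2 shares of 43,000: Quinn and Elio each take 43,000.

Amira: 86,000; Nell: 86,000; Linnea: 43,000; Hector: 43,000; Quinn: 43,000; Elio: 43,000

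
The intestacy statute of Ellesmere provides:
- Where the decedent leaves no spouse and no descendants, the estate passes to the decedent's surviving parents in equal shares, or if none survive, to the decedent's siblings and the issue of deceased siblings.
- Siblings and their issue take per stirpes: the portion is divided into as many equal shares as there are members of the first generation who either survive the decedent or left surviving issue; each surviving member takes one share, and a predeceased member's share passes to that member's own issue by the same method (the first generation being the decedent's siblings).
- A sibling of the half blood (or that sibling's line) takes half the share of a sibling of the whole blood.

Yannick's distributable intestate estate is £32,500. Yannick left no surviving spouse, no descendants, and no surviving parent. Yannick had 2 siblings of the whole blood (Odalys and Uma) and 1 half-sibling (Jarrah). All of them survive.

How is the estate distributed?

Odalys: £13,000; Jarrah: £6,500; Uma: £13,000

The entire £32,500 passes to the siblings and their issue.
Counting each half-blood sibling's line as half a unit, there are 5/2 units in £32,500, so one unit is £13,000. Whole-blood lines (Odalys and Uma) take £13,000 each; half-blood lines (Jarrah) take £6,500 each.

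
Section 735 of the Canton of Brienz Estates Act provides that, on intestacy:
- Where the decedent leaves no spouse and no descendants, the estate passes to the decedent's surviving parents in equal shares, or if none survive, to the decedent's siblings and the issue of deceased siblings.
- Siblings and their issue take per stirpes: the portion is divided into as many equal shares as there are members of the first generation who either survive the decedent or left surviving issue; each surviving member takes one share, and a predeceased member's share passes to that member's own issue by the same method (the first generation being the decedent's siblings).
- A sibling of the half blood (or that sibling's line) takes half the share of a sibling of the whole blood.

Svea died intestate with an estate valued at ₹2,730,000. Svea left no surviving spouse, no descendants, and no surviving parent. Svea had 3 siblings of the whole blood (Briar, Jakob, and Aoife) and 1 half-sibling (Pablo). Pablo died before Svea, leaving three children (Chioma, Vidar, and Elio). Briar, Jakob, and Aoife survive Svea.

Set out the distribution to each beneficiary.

Briar: ₹780,000; Chioma: ₹130,000; Vidar: ₹130,000; Elio: ₹130,000; Jakob: ₹780,000; Aoife: ₹780,000

The entire ₹2,730,000 passes to the siblings and their issue.
Counting each half-blood sibling's line as half a unit, there are 7/2 units in ₹2,730,000, so one unit is ₹780,000. Whole-blood lines (Briar, Jakob, and Aoife) take ₹780,000 each; half-blood lines (Pablo) take ₹390,000 each.
Pablo's share (₹390,000) is divided into 3 shares of ₹130,000: Chioma, Vidar, and Elio each take ₹130,000.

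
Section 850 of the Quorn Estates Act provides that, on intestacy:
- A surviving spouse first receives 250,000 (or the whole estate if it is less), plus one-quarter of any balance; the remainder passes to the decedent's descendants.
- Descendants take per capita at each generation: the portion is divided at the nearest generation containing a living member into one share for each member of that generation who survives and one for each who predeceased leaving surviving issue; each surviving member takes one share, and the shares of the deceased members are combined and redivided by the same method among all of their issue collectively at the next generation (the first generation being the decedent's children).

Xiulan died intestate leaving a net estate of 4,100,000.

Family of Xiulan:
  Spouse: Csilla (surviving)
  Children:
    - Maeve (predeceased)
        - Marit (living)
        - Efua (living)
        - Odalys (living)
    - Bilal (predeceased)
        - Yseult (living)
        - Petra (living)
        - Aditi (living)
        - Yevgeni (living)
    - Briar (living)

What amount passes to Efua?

Csilla first takes 250,000, leaving a balance of 3,850,000. Csilla then takes one-quarter of the balance (962,500), for a total of 1,212,500. The remaining 2,887,500 passes to the descendants.
The descendants' portion (2,887,500) is divided at the children's generation into 3 shares of 962,500. Briar takes 962,500. The 2 shares of the deceased (Maeve and Bilal) are combined into a pool of 1,925,000.
That pool (1,925,000) is divided at the grandchildren's generation equally among Marit, Efua, Odalys, Yseult, Petra, Aditi, and Yevgeni: 275,000 each.

Efua receives 275,000.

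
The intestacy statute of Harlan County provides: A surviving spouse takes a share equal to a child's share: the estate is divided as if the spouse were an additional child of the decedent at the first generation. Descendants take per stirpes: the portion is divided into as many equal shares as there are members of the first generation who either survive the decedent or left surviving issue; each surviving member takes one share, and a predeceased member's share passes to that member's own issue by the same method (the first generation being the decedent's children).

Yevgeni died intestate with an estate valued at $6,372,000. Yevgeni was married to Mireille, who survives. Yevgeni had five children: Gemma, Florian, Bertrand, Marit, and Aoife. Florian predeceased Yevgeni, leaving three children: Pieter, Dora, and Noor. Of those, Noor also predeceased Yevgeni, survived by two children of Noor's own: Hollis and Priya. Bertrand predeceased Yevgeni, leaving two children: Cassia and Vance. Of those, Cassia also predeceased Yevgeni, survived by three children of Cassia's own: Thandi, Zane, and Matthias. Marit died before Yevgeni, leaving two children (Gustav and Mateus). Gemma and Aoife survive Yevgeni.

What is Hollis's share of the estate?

Hollis receives $177,000.

The spouse counts as an additional share at the children's level, so there are 6 primary shares of $1,062,000. Mireille takes one such share ($1,062,000).
The children's combined portion ($5,310,000) is divided into 5 shares of $1,062,000: Gemma and Aoife each take $1,062,000; Florian's $1,062,000 share passes to Florian's issue; Bertrand's $1,062,000 share passes to Bertrand's issue; Marit's $1,062,000 share passes to Marit's issue.
Florian's share ($1,062,000) is divided into 3 shares of $354,000: Pieter and Dora each take $354,000; Noor's $354,000 share passes to Noor's issue.
Noor's share ($354,000) is divided into 2 shares of $177,000: Hollis and Priya each take $177,000.
Bertrand's share ($1,062,000) is divided into 2 shares of $531,000: Vance takes $531,000; Cassia's $531,000 share passes to Cassia's issue.
Cassia's share ($531,000) is divided into 3 shares of $177,000: Thandi, Zane, and Matthias each take $177,000.
Marit's share ($1,062,000) is divided into 2 shares of $531,000: Gustav and Mateus each take $531,000.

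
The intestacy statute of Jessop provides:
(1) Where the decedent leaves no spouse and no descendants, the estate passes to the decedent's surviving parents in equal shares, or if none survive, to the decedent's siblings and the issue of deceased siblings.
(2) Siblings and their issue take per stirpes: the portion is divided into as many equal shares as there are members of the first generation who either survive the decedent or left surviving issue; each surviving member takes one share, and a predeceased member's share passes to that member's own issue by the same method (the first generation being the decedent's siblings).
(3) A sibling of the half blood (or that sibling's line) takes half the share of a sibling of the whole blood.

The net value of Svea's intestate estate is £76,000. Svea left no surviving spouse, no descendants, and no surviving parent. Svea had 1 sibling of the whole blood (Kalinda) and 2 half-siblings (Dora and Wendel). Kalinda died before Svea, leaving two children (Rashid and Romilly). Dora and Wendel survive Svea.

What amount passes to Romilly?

Romilly receives £19,000.

The entire £76,000 passes to the siblings and their issue.
Counting each half-blood sibling's line as half a unit, there are 2 units in £76,000, so one unit is £38,000. Whole-blood lines (Kalinda) take £38,000 each; half-blood lines (Dora and Wendel) take £19,000 each.
Kalinda's share (£38,000) is divided into 2 shares of £19,000: Rashid and Romilly each take £19,000.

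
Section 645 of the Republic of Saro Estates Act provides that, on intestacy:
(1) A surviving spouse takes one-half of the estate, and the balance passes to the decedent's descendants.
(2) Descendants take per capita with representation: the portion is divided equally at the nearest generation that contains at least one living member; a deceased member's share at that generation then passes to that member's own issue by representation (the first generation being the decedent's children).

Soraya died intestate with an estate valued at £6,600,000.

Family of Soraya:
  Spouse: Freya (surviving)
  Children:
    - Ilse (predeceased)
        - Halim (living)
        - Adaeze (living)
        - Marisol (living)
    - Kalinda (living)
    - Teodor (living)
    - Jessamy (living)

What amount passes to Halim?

Freya takes one-half of £6,600,000 = £3,300,000. The remaining £3,300,000 passes to the descendants.
The descendants' portion (£3,300,000) is divided into 4 shares of £825,000: Kalinda, Teodor, and Jessamy each take £825,000; Ilse's £825,000 share passes to Ilse's issue.
Ilse's share (£825,000) is divided into 3 shares of £275,000: Halim, Adaeze, and Marisol each take £275,000.

Halim receives £275,000.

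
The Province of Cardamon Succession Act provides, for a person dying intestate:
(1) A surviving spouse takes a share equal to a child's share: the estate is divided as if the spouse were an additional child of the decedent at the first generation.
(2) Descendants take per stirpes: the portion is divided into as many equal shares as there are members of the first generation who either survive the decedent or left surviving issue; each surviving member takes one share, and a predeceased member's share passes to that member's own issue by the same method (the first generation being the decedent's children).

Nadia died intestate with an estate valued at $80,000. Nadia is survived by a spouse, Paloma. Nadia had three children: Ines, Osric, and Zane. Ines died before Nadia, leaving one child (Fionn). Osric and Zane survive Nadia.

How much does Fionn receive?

The spouse counts as an additional share at the children's level, so there are 4 primary shares of $20,000. Paloma takes one such share ($20,000).
The children's combined portion ($60,000) is divided into 3 shares of $20,000: Osric and Zane each take $20,000; Ines's $20,000 share passes to Ines's issue.
Ines's share ($20,000) passes entirely to Fionn.

Fionn receives $20,000.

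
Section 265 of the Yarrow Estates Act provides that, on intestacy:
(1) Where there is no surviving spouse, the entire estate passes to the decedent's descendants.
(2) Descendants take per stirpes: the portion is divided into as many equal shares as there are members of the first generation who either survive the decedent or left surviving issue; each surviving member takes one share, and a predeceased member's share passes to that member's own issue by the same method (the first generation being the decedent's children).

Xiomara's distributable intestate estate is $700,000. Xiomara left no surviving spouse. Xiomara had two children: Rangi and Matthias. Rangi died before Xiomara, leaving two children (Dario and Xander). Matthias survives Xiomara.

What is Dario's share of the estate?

Dario receives $175,000.

The entire $700,000 passes to the descendants.
That amount ($700,000) is divided into 2 shares of $350,000: Matthias takes $350,000; Rangi's $350,000 share passes to Rangi's issue.
Rangi's share ($350,000) is divided into 2 shares of $175,000: Dario and Xander each take $175,000.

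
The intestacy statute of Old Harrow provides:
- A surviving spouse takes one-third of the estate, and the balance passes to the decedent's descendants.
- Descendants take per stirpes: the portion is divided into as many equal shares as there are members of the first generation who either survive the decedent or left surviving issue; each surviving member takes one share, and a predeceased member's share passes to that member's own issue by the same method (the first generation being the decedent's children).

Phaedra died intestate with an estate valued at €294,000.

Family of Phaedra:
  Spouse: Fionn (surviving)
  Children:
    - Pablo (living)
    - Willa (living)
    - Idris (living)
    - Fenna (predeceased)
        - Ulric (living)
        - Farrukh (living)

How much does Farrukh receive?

Fionn takes one-third of €294,000 = €98,000. The remaining €196,000 passes to the descendants.
The descendants' portion (€196,000) is divided into 4 shares of €49,000: Pablo, Willa, and Idris each take €49,000; Fenna's €49,000 share passes to Fenna's issue.
Fenna's share (€49,000) is divided into 2 shares of €24,500: Ulric and Farrukh each take €24,500.

Farrukh receives €24,500.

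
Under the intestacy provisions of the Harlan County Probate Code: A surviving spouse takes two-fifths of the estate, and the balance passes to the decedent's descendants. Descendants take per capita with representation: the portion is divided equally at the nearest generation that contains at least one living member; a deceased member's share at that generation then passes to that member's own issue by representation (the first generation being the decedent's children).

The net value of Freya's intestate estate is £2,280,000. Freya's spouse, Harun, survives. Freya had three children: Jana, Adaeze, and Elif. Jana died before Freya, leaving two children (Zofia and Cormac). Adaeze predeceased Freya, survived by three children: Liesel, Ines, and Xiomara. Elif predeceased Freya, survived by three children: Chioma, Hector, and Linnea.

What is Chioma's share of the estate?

Chioma receives £171,000.

Harun takes two-fifths of £2,280,000 = £912,000. The remaining £1,368,000 passes to the descendants.
No child survives, so the initial division is made at the grandchildren's generation.
The descendants' portion (£1,368,000) is divided into 8 shares of £171,000: Zofia, Cormac, Liesel, Ines, Xiomara, Chioma, Hector, and Linnea each take £171,000.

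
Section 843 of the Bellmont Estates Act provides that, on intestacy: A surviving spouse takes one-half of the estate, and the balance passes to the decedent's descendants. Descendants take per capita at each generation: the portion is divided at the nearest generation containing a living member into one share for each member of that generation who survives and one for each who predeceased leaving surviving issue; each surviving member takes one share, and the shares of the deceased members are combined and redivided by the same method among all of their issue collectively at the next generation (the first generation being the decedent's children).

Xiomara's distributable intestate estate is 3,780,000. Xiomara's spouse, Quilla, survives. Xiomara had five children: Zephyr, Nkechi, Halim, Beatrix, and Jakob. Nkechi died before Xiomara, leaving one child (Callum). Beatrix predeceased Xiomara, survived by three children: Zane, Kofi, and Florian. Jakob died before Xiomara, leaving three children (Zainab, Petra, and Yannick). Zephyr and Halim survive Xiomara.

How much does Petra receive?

Petra receives 162,000.

Quilla takes one-half of 3,780,000 = 1,890,000. The remaining 1,890,000 passes to the descendants.
The descendants' portion (1,890,000) is divided at the children's generation into 5 shares of 378,000. Zephyr and Halim each take 378,000. The 3 shares of the deceased (Nkechi, Beatrix, and Jakob) are combined into a pool of 1,134,000.
That pool (1,134,000) is divided at the grandchildren's generation equally among Callum, Zane, Kofi, Florian, Zainab, Petra, and Yannick: 162,000 each.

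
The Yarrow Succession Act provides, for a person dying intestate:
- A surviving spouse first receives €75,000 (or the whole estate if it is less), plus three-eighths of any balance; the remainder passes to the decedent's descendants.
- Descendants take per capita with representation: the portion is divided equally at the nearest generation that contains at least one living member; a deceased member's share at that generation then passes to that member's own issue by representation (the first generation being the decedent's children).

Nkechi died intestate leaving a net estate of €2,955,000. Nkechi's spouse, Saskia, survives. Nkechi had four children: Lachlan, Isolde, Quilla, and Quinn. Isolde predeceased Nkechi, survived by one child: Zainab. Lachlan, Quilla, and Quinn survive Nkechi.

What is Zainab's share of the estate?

Zainab receives €450,000.

Saskia first takes €75,000, leaving a balance of €2,880,000. Saskia then takes three-eighths of the balance (€1,080,000), for a total of €1,155,000. The remaining €1,800,000 passes to the descendants.
The descendants' portion (€1,800,000) is divided into 4 shares of €450,000: Lachlan, Quilla, and Quinn each take €450,000; Isolde's €450,000 share passes to Isolde's issue.
Isolde's share (€450,000) passes entirely to Zainab.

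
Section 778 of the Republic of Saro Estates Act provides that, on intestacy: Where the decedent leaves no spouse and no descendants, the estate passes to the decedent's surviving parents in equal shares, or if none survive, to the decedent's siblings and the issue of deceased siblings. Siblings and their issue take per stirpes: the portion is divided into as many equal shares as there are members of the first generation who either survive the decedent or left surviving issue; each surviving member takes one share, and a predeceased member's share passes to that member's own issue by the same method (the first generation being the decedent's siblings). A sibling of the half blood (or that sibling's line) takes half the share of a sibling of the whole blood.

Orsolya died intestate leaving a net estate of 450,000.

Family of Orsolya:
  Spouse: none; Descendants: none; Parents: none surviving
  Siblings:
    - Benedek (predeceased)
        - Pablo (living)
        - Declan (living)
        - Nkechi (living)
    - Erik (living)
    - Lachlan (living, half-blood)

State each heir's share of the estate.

The entire 450,000 passes to the siblings and their issue.
Counting each half-blood sibling's line as half a unit, there are 5/2 units in 450,000, so one unit is 180,000. Whole-blood lines (Benedek and Erik) take 180,000 each; half-blood lines (Lachlan) take 90,000 each.
Benedek's share (180,000) is divided into 3 shares of 60,000: Pablo, Declan, and Nkechi each take 60,000.

Pablo: 60,000; Declan: 60,000; Nkechi: 60,000; Erik: 180,000; Lachlan: 90,000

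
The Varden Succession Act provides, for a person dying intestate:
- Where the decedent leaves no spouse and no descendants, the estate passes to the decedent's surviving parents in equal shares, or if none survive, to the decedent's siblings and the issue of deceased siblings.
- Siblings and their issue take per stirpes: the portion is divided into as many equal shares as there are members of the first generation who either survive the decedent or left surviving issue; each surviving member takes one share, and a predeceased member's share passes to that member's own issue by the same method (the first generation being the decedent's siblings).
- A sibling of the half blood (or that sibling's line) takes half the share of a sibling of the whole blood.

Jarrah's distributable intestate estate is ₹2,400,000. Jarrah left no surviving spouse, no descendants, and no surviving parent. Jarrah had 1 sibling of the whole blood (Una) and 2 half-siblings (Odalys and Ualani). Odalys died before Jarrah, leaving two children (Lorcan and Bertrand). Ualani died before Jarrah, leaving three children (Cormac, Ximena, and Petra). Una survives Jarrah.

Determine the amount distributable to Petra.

The entire ₹2,400,000 passes to the siblings and their issue.
Counting each half-blood sibling's line as half a unit, there are 2 units in ₹2,400,000, so one unit is ₹1,200,000. Whole-blood lines (Una) take ₹1,200,000 each; half-blood lines (Odalys and Ualani) take ₹600,000 each.
Odalys's share (₹600,000) is divided into 2 shares of ₹300,000: Lorcan and Bertrand each take ₹300,000.
Ualani's share (₹600,000) is divided into 3 shares of ₹200,000: Cormac, Ximena, and Petra each take ₹200,000.

Petra receives ₹200,000.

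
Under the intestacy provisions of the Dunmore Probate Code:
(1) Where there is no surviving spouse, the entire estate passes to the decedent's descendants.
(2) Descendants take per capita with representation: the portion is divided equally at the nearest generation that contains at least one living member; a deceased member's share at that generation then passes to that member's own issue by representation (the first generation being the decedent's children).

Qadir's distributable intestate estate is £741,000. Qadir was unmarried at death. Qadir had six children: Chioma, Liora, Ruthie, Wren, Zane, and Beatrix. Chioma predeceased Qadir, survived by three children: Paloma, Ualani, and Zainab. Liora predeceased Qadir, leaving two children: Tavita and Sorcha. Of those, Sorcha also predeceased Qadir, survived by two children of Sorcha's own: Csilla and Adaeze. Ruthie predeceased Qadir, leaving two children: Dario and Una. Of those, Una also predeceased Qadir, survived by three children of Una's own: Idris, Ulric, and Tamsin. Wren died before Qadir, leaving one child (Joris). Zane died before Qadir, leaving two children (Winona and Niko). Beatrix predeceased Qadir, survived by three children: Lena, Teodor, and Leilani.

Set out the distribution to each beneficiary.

The entire £741,000 passes to the descendants.
No child survives, so the initial division is made at the grandchildren's generation.
That amount (£741,000) is divided into 13 shares of £57,000: Paloma, Ualani, Zainab, Tavita, Dario, Joris, Winona, Niko, Lena, Teodor, and Leilani each take £57,000; Sorcha's £57,000 share passes to Sorcha's issue; Una's £57,000 share passes to Una's issue.
Sorcha's share (£57,000) is divided into 2 shares of £28,500: Csilla and Adaeze each take £28,500.
Una's share (£57,000) is divided into 3 shares of £19,000: Idris, Ulric, and Tamsin each take £19,000.

Paloma: £57,000; Ualani: £57,000; Zainab: £57,000; Tavita: £57,000; Csilla: £28,500; Adaeze: £28,500; Dario: £57,000; Idris: £19,000; Ulric: £19,000; Tamsin: £19,000; Joris: £57,000; Winona: £57,000; Niko: £57,000; Lena: £57,000; Teodor: £57,000; Leilani: £57,000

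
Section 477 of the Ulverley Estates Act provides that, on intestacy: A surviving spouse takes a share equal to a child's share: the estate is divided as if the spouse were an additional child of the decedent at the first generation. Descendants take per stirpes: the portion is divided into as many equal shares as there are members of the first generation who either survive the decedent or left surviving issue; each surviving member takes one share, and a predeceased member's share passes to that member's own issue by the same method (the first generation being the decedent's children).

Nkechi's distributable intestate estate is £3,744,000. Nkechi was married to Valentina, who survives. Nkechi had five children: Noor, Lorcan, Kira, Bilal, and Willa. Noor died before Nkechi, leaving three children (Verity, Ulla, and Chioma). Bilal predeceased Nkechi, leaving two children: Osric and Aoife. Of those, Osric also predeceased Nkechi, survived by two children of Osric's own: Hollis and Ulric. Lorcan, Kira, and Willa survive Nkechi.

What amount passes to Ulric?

Ulric receives £156,000.

The spouse counts as an additional share at the children's level, so there are 6 primary shares of £624,000. Valentina takes one such share (£624,000).
The children's combined portion (£3,120,000) is divided into 5 shares of £624,000: Lorcan, Kira, and Willa each take £624,000; Noor's £624,000 share passes to Noor's issue; Bilal's £624,000 share passes to Bilal's issue.
Noor's share (£624,000) is divided into 3 shares of £208,000: Verity, Ulla, and Chioma each take £208,000.
Bilal's share (£624,000) is divided into 2 shares of £312,000: Aoife takes £312,000; Osric's £312,000 share passes to Osric's issue.
Osric's share (£312,000) is divided into 2 shares of £156,000: Hollis and Ulric each take £156,000.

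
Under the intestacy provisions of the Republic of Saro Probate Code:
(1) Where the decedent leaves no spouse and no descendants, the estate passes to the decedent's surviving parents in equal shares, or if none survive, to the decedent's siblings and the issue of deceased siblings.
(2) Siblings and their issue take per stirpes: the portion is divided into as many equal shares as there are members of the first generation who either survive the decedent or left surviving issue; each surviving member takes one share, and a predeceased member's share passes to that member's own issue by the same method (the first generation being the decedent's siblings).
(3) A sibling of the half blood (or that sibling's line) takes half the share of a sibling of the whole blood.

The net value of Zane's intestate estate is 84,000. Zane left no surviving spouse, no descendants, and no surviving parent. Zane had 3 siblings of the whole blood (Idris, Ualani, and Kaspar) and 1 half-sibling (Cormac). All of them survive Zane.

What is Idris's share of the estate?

The entire 84,000 passes to the siblings and their issue.
Counting each half-blood sibling's line as half a unit, there are 7/2 units in 84,000, so one unit is 24,000. Whole-blood lines (Idris, Ualani, and Kaspar) take 24,000 each; half-blood lines (Cormac) take 12,000 each.

Idris receives 24,000.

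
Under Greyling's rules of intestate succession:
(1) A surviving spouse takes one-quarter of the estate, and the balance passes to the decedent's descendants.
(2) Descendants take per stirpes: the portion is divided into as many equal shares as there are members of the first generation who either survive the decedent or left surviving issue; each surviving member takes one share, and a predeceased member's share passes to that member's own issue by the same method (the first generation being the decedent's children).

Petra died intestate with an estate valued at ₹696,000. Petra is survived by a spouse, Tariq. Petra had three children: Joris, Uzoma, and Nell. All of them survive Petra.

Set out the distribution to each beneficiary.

Tariq: ₹174,000; Joris: ₹174,000; Uzoma: ₹174,000; Nell: ₹174,000

Tariq takes one-quarter of ₹696,000 = ₹174,000. The remaining ₹522,000 passes to the descendants.
The descendants' portion (₹522,000) is divided into 3 shares of ₹174,000: Joris, Uzoma, and Nell each take ₹174,000.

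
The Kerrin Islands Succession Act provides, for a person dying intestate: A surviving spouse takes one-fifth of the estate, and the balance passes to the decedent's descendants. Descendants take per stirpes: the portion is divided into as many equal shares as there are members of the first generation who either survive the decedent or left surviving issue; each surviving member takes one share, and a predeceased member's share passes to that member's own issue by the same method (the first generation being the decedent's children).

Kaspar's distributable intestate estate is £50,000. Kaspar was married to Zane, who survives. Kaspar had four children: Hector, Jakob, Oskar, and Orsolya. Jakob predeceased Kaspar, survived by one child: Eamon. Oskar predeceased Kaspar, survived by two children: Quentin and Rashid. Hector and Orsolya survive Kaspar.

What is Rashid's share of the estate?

Zane takes one-fifth of £50,000 = £10,000. The remaining £40,000 passes to the descendants.
The descendants' portion (£40,000) is divided into 4 shares of £10,000: Hector and Orsolya each take £10,000; Jakob's £10,000 share passes to Jakob's issue; Oskar's £10,000 share passes to Oskar's issue.
Jakob's share (£10,000) passes entirely to Eamon.
Oskar's share (£10,000) is divided into 2 shares of £5,000: Quentin and Rashid each take £5,000.

Rashid receives £5,000.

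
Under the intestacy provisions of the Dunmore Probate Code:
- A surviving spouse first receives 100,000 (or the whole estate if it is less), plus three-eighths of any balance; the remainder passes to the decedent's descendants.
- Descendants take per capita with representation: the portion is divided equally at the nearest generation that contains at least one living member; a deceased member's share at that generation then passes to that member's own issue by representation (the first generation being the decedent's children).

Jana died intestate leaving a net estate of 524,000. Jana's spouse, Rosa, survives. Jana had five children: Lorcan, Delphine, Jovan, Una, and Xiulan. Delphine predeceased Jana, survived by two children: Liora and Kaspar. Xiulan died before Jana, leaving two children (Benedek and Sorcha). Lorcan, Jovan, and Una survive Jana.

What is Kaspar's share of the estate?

Rosa first takes 100,000, leaving a balance of 424,000. Rosa then takes three-eighths of the balance (159,000), for a total of 259,000. The remaining 265,000 passes to the descendants.
The descendants' portion (265,000) is divided into 5 shares of 53,000: Lorcan, Jovan, and Una each take 53,000; Delphine's 53,000 share passes to Delphine's issue; Xiulan's 53,000 share passes to Xiulan's issue.
Delphine's share (53,000) is divided into 2 shares of 26,500: Liora and Kaspar each take 26,500.
Xiulan's share (53,000) is divided into 2 shares of 26,500: Benedek and Sorcha each take 26,500.

Kaspar receives 26,500.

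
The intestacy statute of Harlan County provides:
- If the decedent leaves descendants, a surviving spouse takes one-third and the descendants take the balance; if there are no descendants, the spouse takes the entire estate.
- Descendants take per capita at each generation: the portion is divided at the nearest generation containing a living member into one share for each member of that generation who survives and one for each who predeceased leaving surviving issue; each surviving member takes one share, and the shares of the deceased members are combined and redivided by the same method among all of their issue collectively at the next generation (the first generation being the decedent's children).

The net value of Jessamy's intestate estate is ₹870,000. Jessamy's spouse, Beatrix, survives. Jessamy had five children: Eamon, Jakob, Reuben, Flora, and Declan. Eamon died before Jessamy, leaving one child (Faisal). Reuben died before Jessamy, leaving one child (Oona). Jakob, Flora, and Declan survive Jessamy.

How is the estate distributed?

Beatrix: ₹290,000; Faisal: ₹116,000; Jakob: ₹116,000; Oona: ₹116,000; Flora: ₹116,000; Declan: ₹116,000

Beatrix takes one-third of ₹870,000 = ₹290,000. The remaining ₹580,000 passes to the descendants.
The descendants' portion (₹580,000) is divided at the children's generation into 5 shares of ₹116,000. Jakob, Flora, and Declan each take ₹116,000. The 2 shares of the deceased (Eamon and Reuben) are combined into a pool of ₹232,000.
That pool (₹232,000) is divided at the grandchildren's generation equally among Faisal and Oona: ₹116,000 each.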